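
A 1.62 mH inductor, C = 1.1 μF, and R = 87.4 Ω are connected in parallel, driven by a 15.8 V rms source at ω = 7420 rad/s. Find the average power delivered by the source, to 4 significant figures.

2.856 W

X_L = ωL = 12.02 Ω
X_C = 1/(ωC) = 122.5 Ω
Parallel: admittances add. Y = 1/R + 1/(jωL) + jωC
Y = (0.01144 − j0.07503) S
|Y| = 0.07590 S → |Z| = 1/|Y| = 13.18 Ω, ∠Z = −∠Y = 81.33°
I = V/|Z| = 1.199 A
P = VI cos φ = 15.8 × 1.199 × cos(81.33°) = 2.856 W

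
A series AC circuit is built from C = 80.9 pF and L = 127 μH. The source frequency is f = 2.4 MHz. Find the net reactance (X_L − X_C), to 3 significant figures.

1100 Ω

ω = 2πf = 1.508e+07 rad/s
X_L = ωL = 1920 Ω
X_C = 1/(ωC) = 820 Ω
X = 1920 − 820 = 1100 Ω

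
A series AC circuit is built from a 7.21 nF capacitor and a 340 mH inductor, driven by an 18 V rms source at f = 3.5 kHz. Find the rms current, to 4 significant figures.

15.38 mA

ω = 2πf = 21990 rad/s
X_L = ωL = 7477 Ω
X_C = 1/(ωC) = 6307 Ω
Net reactance X = X_L − X_C = 1170 Ω
Z = j1170 Ω
|Z| = √(0² + 1170²) = 1170 Ω
I = V/|Z| = 18/1170 = 15.38 mA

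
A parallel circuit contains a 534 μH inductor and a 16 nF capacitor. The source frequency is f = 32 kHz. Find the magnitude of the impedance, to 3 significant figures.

164 Ω

ω = 2πf = 201100 rad/s
X_L = ωL = 107 Ω
X_C = 1/(ωC) = 311 Ω
Parallel: admittances add. Y = 1/(jωL) + jωC
Y = (0 − j0.00610) S
|Y| = 0.00610 S → |Z| = 1/|Y| = 164 Ω, ∠Z = −∠Y = 90.0°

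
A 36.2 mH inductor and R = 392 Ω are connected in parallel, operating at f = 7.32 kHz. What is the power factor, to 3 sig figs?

ω = 2πf = 45990 rad/s
X_L = ωL = 1660 Ω
Parallel: admittances add. Y = 1/R + 1/(jωL)
Y = (0.00255 − j0.000601) S
|Y| = 0.00262 S → |Z| = 1/|Y| = 382 Ω, ∠Z = −∠Y = 13.2°
cos φ = cos(13.2°) = 0.973

0.973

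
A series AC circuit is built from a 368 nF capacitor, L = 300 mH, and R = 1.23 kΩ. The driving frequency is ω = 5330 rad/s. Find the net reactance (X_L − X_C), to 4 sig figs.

X_L = ωL = 1599 Ω
X_C = 1/(ωC) = 509.8 Ω
X = 1599 − 509.8 = 1089 Ω

1089 Ω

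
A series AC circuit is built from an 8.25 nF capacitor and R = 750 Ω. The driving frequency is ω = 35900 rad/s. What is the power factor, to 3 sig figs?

0.217

X_C = 1/(ωC) = 3380 Ω
Z = 750 − j3380 Ω
|Z| = √(750² + 3380²) = 3460 Ω
∠Z = arctan(-3380/750) = -77.5°
cos φ = cos(-77.5°) = 0.217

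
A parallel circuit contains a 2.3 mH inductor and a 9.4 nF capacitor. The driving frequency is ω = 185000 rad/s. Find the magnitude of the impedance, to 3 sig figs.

X_L = ωL = 426 Ω
X_C = 1/(ωC) = 575 Ω
Parallel: admittances add. Y = 1/(jωL) + jωC
Y = (0 − j0.000611) S
|Y| = 0.000611 S → |Z| = 1/|Y| = 1640 Ω, ∠Z = −∠Y = 90.0°

1640 Ω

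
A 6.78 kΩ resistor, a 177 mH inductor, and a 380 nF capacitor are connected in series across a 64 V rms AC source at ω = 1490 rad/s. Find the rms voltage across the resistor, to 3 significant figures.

62.5 V

X_L = ωL = 264 Ω
X_C = 1/(ωC) = 1770 Ω
Net reactance X = X_L − X_C = -1500 Ω
Z = 6780 − j1500 Ω
|Z| = √(6780² + 1500²) = 6940 Ω
I = V/|Z| = 9.22 mA
V_R = I·|Z_R| = 0.00922 × 6780 = 62.5 V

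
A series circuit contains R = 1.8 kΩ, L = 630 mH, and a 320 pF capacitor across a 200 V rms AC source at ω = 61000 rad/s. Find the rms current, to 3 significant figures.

X_L = ωL = 38400 Ω
X_C = 1/(ωC) = 51200 Ω
Net reactance X = X_L − X_C = -12800 Ω
Z = 1800 − j12800 Ω
|Z| = √(1800² + 12800²) = 12900 Ω
I = V/|Z| = 200/12900 = 15.5 mA

15.5 mA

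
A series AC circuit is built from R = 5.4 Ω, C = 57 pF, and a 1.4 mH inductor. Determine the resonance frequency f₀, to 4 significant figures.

563.4 kHz

ω₀ = 1/√(LC) = 1/√(0.0014 × 5.7e-11) = 3.54e+06 rad/s
f₀ = ω₀/(2π) = 563.4 kHz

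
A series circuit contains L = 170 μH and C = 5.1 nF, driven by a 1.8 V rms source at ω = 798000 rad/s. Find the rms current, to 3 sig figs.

16.4 mA

X_L = ωL = 136 Ω
X_C = 1/(ωC) = 246 Ω
Net reactance X = X_L − X_C = -110 Ω
Z = − j110 Ω
|Z| = √(0² + 110²) = 110 Ω
I = V/|Z| = 1.8/110 = 16.4 mA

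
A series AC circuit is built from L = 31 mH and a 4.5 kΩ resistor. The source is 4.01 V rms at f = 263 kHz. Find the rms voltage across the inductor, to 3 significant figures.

3.99 V

ω = 2πf = 1.652e+06 rad/s
X_L = ωL = 51200 Ω
Z = 4500 + j51200 Ω
|Z| = √(4500² + 51200²) = 51400 Ω
I = V/|Z| = 78.0 μA
V_L = I·|Z_L| = 7.8e-05 × 51200 = 3.99 V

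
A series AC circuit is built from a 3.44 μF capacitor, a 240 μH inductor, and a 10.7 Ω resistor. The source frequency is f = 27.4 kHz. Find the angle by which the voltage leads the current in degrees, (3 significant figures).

74.9°

ω = 2πf = 172200 rad/s
X_L = ωL = 41.3 Ω
X_C = 1/(ωC) = 1.69 Ω
Net reactance X = X_L − X_C = 39.6 Ω
Z = 10.7 + j39.6 Ω
|Z| = √(10.7² + 39.6²) = 41.0 Ω
∠Z = arctan(39.6/10.7) = 74.9°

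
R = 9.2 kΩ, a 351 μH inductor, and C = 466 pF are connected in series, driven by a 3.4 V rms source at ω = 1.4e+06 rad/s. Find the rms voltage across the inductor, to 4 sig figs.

X_L = ωL = 491.4 Ω
X_C = 1/(ωC) = 1533 Ω
Net reactance X = X_L − X_C = -1041 Ω
Z = 9200 − j1041 Ω
|Z| = √(9200² + 1041²) = 9259 Ω
I = V/|Z| = 367.2 μA
V_L = I·|Z_L| = 0.0003672 × 491.4 = 0.1805 V

0.1805 V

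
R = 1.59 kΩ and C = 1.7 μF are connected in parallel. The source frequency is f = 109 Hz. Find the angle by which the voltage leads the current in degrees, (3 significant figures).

ω = 2πf = 684.9 rad/s
X_C = 1/(ωC) = 859 Ω
Parallel: admittances add. Y = 1/R + jωC
Y = (0.000629 + j0.00116) S
|Y| = 0.00132 S → |Z| = 1/|Y| = 756 Ω, ∠Z = −∠Y = -61.6°

-61.6°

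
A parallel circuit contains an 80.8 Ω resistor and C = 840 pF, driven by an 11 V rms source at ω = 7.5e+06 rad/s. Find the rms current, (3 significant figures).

153 mA

X_C = 1/(ωC) = 159 Ω
Parallel: admittances add. Y = 1/R + jωC
Y = (0.0124 + j0.00630) S
|Y| = 0.0139 S → |Z| = 1/|Y| = 72.0 Ω, ∠Z = −∠Y = -27.0°
I = V/|Z| = 11/72.0 = 153 mA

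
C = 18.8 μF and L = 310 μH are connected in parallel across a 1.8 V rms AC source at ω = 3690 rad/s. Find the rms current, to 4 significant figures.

X_L = ωL = 1.144 Ω
X_C = 1/(ωC) = 14.42 Ω
Parallel: admittances add. Y = 1/(jωL) + jωC
Y = (0 − j0.8048) S
|Y| = 0.8048 S → |Z| = 1/|Y| = 1.242 Ω, ∠Z = −∠Y = 90.00°
I = V/|Z| = 1.8/1.242 = 1.449 A

1.449 A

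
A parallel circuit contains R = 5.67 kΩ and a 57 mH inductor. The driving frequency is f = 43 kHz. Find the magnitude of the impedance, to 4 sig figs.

5321 Ω

ω = 2πf = 270200 rad/s
X_L = ωL = 15400 Ω
Parallel: admittances add. Y = 1/R + 1/(jωL)
Y = (0.0001764 − j6.493e-05) S
|Y| = 0.0001879 S → |Z| = 1/|Y| = 5321 Ω, ∠Z = −∠Y = 20.21°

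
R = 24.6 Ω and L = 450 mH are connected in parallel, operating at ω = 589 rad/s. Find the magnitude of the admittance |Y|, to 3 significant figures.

40.8 mS

X_L = ωL = 265 Ω
Parallel: admittances add. Y = 1/R + 1/(jωL)
Y = (0.0407 − j0.00377) S
|Y| = 0.0408 S → |Z| = 1/|Y| = 24.5 Ω, ∠Z = −∠Y = 5.30°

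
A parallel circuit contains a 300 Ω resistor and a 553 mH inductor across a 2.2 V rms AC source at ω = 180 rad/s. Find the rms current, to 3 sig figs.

X_L = ωL = 99.5 Ω
Parallel: admittances add. Y = 1/R + 1/(jωL)
Y = (0.00333 − j0.0100) S
|Y| = 0.0106 S → |Z| = 1/|Y| = 94.5 Ω, ∠Z = −∠Y = 71.6°
I = V/|Z| = 2.2/94.5 = 23.3 mA

23.3 mA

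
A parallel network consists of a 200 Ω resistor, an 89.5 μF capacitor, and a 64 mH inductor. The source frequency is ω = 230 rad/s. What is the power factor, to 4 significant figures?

0.1050

X_L = ωL = 14.72 Ω
X_C = 1/(ωC) = 48.58 Ω
Parallel: admittances add. Y = 1/R + 1/(jωL) + jωC
Y = (0.005000 − j0.04735) S
|Y| = 0.04761 S → |Z| = 1/|Y| = 21.00 Ω, ∠Z = −∠Y = 83.97°
cos φ = cos(83.97°) = 0.1050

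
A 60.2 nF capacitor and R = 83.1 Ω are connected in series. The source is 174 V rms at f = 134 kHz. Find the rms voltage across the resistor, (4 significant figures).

ω = 2πf = 841900 rad/s
X_C = 1/(ωC) = 19.73 Ω
Z = 83.10 − j19.73 Ω
|Z| = √(83.10² + 19.73²) = 85.41 Ω
I = V/|Z| = 2.037 A
V_R = I·|Z_R| = 2.037 × 83.10 = 169.3 V

169.3 V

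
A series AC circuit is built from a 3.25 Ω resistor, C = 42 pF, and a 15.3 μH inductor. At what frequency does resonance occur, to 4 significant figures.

6.278 MHz

ω₀ = 1/√(LC) = 1/√(1.53e-05 × 4.2e-11) = 3.945e+07 rad/s
f₀ = ω₀/(2π) = 6.278 MHz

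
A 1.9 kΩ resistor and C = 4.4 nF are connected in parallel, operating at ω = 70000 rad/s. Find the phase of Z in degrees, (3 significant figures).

X_C = 1/(ωC) = 3250 Ω
Parallel: admittances add. Y = 1/R + jωC
Y = (0.000526 + j0.000308) S
|Y| = 0.000610 S → |Z| = 1/|Y| = 1640 Ω, ∠Z = −∠Y = -30.3°

-30.3°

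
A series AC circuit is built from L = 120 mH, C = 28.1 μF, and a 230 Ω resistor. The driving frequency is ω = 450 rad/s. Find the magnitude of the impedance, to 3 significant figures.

X_L = ωL = 54.0 Ω
X_C = 1/(ωC) = 79.1 Ω
Net reactance X = X_L − X_C = -25.1 Ω
Z = 230 − j25.1 Ω
|Z| = √(230² + 25.1²) = 231 Ω

231 Ω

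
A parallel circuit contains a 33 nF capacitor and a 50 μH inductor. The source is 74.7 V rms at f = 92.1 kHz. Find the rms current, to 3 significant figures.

ω = 2πf = 578700 rad/s
X_L = ωL = 28.9 Ω
X_C = 1/(ωC) = 52.4 Ω
Parallel: admittances add. Y = 1/(jωL) + jωC
Y = (0 − j0.0155) S
|Y| = 0.0155 S → |Z| = 1/|Y| = 64.7 Ω, ∠Z = −∠Y = 90.0°
I = V/|Z| = 74.7/64.7 = 1.16 A

1.16 A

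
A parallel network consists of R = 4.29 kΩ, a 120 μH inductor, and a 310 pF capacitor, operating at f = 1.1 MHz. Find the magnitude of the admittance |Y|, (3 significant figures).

965 μS

ω = 2πf = 6.912e+06 rad/s
X_L = ωL = 829 Ω
X_C = 1/(ωC) = 467 Ω
Parallel: admittances add. Y = 1/R + 1/(jωL) + jωC
Y = (0.000233 + j0.000937) S
|Y| = 0.000965 S → |Z| = 1/|Y| = 1040 Ω, ∠Z = −∠Y = -76.0°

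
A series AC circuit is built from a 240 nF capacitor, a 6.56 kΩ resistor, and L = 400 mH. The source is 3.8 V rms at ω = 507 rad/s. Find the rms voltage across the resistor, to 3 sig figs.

2.41 V

X_L = ωL = 203 Ω
X_C = 1/(ωC) = 8220 Ω
Net reactance X = X_L − X_C = -8020 Ω
Z = 6560 − j8020 Ω
|Z| = √(6560² + 8020²) = 10400 Ω
I = V/|Z| = 367 μA
V_R = I·|Z_R| = 0.000367 × 6560 = 2.41 V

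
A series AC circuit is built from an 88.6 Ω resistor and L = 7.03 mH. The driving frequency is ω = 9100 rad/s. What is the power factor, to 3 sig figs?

X_L = ωL = 64.0 Ω
Z = 88.6 + j64.0 Ω
|Z| = √(88.6² + 64.0²) = 109 Ω
∠Z = arctan(64.0/88.6) = 35.8°
cos φ = cos(35.8°) = 0.811

0.811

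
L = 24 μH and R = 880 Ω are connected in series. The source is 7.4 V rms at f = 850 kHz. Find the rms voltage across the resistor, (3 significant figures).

7.32 V

ω = 2πf = 5.341e+06 rad/s
X_L = ωL = 128 Ω
Z = 880 + j128 Ω
|Z| = √(880² + 128²) = 889 Ω
I = V/|Z| = 8.32 mA
V_R = I·|Z_R| = 0.00832 × 880 = 7.32 V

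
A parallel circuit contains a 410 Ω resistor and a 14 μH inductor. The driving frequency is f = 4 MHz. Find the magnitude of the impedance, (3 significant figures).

ω = 2πf = 2.513e+07 rad/s
X_L = ωL = 352 Ω
Parallel: admittances add. Y = 1/R + 1/(jωL)
Y = (0.00244 − j0.00284) S
|Y| = 0.00375 S → |Z| = 1/|Y| = 267 Ω, ∠Z = −∠Y = 49.4°

267 Ω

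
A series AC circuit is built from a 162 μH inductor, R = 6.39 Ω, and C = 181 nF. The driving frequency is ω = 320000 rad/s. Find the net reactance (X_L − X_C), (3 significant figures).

34.6 Ω

X_L = ωL = 51.8 Ω
X_C = 1/(ωC) = 17.3 Ω
X = 51.8 − 17.3 = 34.6 Ω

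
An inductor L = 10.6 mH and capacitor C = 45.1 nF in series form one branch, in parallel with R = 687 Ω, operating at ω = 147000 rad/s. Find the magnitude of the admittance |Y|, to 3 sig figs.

X_L = ωL = 1560 Ω
X_C = 1/(ωC) = 151 Ω
Branch 1: Z₁ = R = 687 Ω
Branch 2 (series LC): Z₂ = j(X_L − X_C) = j1410 Ω
Parallel: Z = Z₁Z₂/(Z₁+Z₂), |Z| = 617 Ω, ∠Z = 26.0°
|Y| = 1/|Z| = 1.62 mS

1.62 mS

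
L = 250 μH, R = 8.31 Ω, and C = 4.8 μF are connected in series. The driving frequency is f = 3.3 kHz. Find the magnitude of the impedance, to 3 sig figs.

9.63 Ω

ω = 2πf = 20730 rad/s
X_L = ωL = 5.18 Ω
X_C = 1/(ωC) = 10.0 Ω
Net reactance X = X_L − X_C = -4.86 Ω
Z = 8.31 − j4.86 Ω
|Z| = √(8.31² + 4.86²) = 9.63 Ω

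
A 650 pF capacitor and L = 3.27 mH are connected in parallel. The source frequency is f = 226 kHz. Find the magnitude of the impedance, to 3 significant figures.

1410 Ω

ω = 2πf = 1.42e+06 rad/s
X_L = ωL = 4640 Ω
X_C = 1/(ωC) = 1080 Ω
Parallel: admittances add. Y = 1/(jωL) + jωC
Y = (0 + j0.000708) S
|Y| = 0.000708 S → |Z| = 1/|Y| = 1410 Ω, ∠Z = −∠Y = -90.0°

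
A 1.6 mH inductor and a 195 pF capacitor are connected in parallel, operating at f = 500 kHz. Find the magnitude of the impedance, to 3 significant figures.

2420 Ω

ω = 2πf = 3.142e+06 rad/s
X_L = ωL = 5030 Ω
X_C = 1/(ωC) = 1630 Ω
Parallel: admittances add. Y = 1/(jωL) + jωC
Y = (0 + j0.000414) S
|Y| = 0.000414 S → |Z| = 1/|Y| = 2420 Ω, ∠Z = −∠Y = -90.0°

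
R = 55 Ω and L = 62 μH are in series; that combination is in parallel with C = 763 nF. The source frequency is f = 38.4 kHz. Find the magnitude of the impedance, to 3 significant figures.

5.55 Ω

ω = 2πf = 241300 rad/s
X_L = ωL = 15.0 Ω
X_C = 1/(ωC) = 5.43 Ω
Branch 1 (R+jX_L): Z₁ = 55.0 + j15.0 Ω, |Z₁| = 57.0 Ω
Branch 2 (−jX_C): Z₂ = −j5.43 Ω
Parallel: Z = Z₁Z₂/(Z₁+Z₂), |Z| = 5.55 Ω, ∠Z = -84.6°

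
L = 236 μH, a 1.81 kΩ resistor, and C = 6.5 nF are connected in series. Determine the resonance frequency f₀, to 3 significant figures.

129 kHz

ω₀ = 1/√(LC) = 1/√(0.000236 × 6.5e-09) = 807400 rad/s
f₀ = ω₀/(2π) = 129 kHz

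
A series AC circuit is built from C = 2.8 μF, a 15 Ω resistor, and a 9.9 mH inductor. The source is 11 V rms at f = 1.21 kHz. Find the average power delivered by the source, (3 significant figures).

ω = 2πf = 7603 rad/s
X_L = ωL = 75.3 Ω
X_C = 1/(ωC) = 47.0 Ω
Net reactance X = X_L − X_C = 28.3 Ω
Z = 15.0 + j28.3 Ω
|Z| = √(15.0² + 28.3²) = 32.0 Ω
∠Z = arctan(28.3/15.0) = 62.1°
I = V/|Z| = 344 mA
P = VI cos φ = 11 × 0.344 × cos(62.1°) = 1.77 W

1.77 W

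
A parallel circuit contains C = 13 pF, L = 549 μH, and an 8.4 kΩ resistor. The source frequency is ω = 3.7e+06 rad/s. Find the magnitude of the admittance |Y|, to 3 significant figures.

460 μS

X_L = ωL = 2030 Ω
X_C = 1/(ωC) = 20800 Ω
Parallel: admittances add. Y = 1/R + 1/(jωL) + jωC
Y = (0.000119 − j0.000444) S
|Y| = 0.000460 S → |Z| = 1/|Y| = 2170 Ω, ∠Z = −∠Y = 75.0°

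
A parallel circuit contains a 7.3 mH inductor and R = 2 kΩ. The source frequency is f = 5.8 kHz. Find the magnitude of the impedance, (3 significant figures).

264 Ω

ω = 2πf = 36440 rad/s
X_L = ωL = 266 Ω
Parallel: admittances add. Y = 1/R + 1/(jωL)
Y = (0.000500 − j0.00376) S
|Y| = 0.00379 S → |Z| = 1/|Y| = 264 Ω, ∠Z = −∠Y = 82.4°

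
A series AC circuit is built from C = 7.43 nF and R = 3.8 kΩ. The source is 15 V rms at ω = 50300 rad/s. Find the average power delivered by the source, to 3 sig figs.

X_C = 1/(ωC) = 2680 Ω
Z = 3800 − j2680 Ω
|Z| = √(3800² + 2680²) = 4650 Ω
∠Z = arctan(-2680/3800) = -35.2°
I = V/|Z| = 3.23 mA
P = VI cos φ = 15 × 0.00323 × cos(-35.2°) = 39.6 mW

39.6 mW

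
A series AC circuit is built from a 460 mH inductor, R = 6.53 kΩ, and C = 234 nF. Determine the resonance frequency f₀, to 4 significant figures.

ω₀ = 1/√(LC) = 1/√(0.46 × 2.34e-07) = 3048 rad/s
f₀ = ω₀/(2π) = 485.1 Hz

485.1 Hz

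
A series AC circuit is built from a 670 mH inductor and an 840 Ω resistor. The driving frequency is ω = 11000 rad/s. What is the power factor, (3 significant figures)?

0.113

X_L = ωL = 7370 Ω
Z = 840 + j7370 Ω
|Z| = √(840² + 7370²) = 7420 Ω
∠Z = arctan(7370/840) = 83.5°
cos φ = cos(83.5°) = 0.113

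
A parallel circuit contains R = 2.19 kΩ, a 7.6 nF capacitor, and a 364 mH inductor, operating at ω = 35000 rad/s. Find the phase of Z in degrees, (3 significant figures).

-22.3°

X_L = ωL = 12700 Ω
X_C = 1/(ωC) = 3760 Ω
Parallel: admittances add. Y = 1/R + 1/(jωL) + jωC
Y = (0.000457 + j0.000188) S
|Y| = 0.000494 S → |Z| = 1/|Y| = 2030 Ω, ∠Z = −∠Y = -22.3°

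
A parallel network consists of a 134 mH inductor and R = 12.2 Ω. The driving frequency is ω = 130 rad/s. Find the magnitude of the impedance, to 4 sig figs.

X_L = ωL = 17.42 Ω
Parallel: admittances add. Y = 1/R + 1/(jωL)
Y = (0.08197 − j0.05741) S
|Y| = 0.1001 S → |Z| = 1/|Y| = 9.993 Ω, ∠Z = −∠Y = 35.01°

9.993 Ω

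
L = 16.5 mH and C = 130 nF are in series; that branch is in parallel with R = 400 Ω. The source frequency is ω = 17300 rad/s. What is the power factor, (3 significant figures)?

X_L = ωL = 285 Ω
X_C = 1/(ωC) = 445 Ω
Branch 1: Z₁ = R = 400 Ω
Branch 2 (series LC): Z₂ = j(X_L − X_C) = −j159 Ω
Parallel: Z = Z₁Z₂/(Z₁+Z₂), |Z| = 148 Ω, ∠Z = -68.3°
cos φ = cos(-68.3°) = 0.370

0.370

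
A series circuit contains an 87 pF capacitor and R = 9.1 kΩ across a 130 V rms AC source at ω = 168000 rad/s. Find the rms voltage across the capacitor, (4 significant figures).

X_C = 1/(ωC) = 68420 Ω
Z = 9100 − j68420 Ω
|Z| = √(9100² + 68420²) = 69020 Ω
I = V/|Z| = 1.883 mA
V_C = I·|Z_C| = 0.001883 × 68420 = 128.9 V

128.9 V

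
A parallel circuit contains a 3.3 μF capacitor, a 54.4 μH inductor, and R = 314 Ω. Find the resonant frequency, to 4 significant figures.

11.88 kHz

ω₀ = 1/√(LC) = 1/√(5.44e-05 × 3.3e-06) = 74640 rad/s
f₀ = ω₀/(2π) = 11.88 kHz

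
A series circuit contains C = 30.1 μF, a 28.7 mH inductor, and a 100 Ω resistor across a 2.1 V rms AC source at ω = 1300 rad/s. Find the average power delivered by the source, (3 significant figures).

43.5 mW

X_L = ωL = 37.3 Ω
X_C = 1/(ωC) = 25.6 Ω
Net reactance X = X_L − X_C = 11.8 Ω
Z = 100 + j11.8 Ω
|Z| = √(100² + 11.8²) = 101 Ω
∠Z = arctan(11.8/100) = 6.70°
I = V/|Z| = 20.9 mA
P = VI cos φ = 2.1 × 0.0209 × cos(6.70°) = 43.5 mW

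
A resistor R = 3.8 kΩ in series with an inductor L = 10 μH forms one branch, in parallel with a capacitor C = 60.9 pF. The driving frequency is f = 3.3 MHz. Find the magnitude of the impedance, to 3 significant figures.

ω = 2πf = 2.073e+07 rad/s
X_L = ωL = 207 Ω
X_C = 1/(ωC) = 792 Ω
Branch 1 (R+jX_L): Z₁ = 3800 + j207 Ω, |Z₁| = 3810 Ω
Branch 2 (−jX_C): Z₂ = −j792 Ω
Parallel: Z = Z₁Z₂/(Z₁+Z₂), |Z| = 784 Ω, ∠Z = -78.1°

784 Ω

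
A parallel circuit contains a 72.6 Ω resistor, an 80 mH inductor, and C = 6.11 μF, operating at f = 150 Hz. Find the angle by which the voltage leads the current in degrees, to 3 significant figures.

28.6°

ω = 2πf = 942.5 rad/s
X_L = ωL = 75.4 Ω
X_C = 1/(ωC) = 174 Ω
Parallel: admittances add. Y = 1/R + 1/(jωL) + jωC
Y = (0.0138 − j0.00750) S
|Y| = 0.0157 S → |Z| = 1/|Y| = 63.8 Ω, ∠Z = −∠Y = 28.6°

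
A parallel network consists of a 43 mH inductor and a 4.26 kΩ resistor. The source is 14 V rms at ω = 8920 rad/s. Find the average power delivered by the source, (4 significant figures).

46.01 mW

X_L = ωL = 383.6 Ω
Parallel: admittances add. Y = 1/R + 1/(jωL)
Y = (0.0002347 − j0.002607) S
|Y| = 0.002618 S → |Z| = 1/|Y| = 382.0 Ω, ∠Z = −∠Y = 84.86°
I = V/|Z| = 36.65 mA
P = VI cos φ = 14 × 0.03665 × cos(84.86°) = 46.01 mW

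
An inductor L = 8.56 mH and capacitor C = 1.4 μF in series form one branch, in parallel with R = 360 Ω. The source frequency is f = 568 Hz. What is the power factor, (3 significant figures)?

ω = 2πf = 3569 rad/s
X_L = ωL = 30.5 Ω
X_C = 1/(ωC) = 200 Ω
Branch 1: Z₁ = R = 360 Ω
Branch 2 (series LC): Z₂ = j(X_L − X_C) = −j170 Ω
Parallel: Z = Z₁Z₂/(Z₁+Z₂), |Z| = 153 Ω, ∠Z = -64.8°
cos φ = cos(-64.8°) = 0.426

0.426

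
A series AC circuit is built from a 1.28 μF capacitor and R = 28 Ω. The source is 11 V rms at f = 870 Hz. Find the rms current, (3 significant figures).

75.5 mA

ω = 2πf = 5466 rad/s
X_C = 1/(ωC) = 143 Ω
Z = 28.0 − j143 Ω
|Z| = √(28.0² + 143²) = 146 Ω
I = V/|Z| = 11/146 = 75.5 mA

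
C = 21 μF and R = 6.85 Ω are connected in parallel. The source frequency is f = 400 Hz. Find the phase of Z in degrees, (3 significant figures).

ω = 2πf = 2513 rad/s
X_C = 1/(ωC) = 18.9 Ω
Parallel: admittances add. Y = 1/R + jωC
Y = (0.146 + j0.0528) S
|Y| = 0.155 S → |Z| = 1/|Y| = 6.44 Ω, ∠Z = −∠Y = -19.9°

-19.9°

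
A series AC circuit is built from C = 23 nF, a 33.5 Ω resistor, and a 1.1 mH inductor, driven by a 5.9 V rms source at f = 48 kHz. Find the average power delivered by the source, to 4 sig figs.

ω = 2πf = 301600 rad/s
X_L = ωL = 331.8 Ω
X_C = 1/(ωC) = 144.2 Ω
Net reactance X = X_L − X_C = 187.6 Ω
Z = 33.50 + j187.6 Ω
|Z| = √(33.50² + 187.6²) = 190.6 Ω
∠Z = arctan(187.6/33.50) = 79.87°
I = V/|Z| = 30.96 mA
P = VI cos φ = 5.9 × 0.03096 × cos(79.87°) = 32.11 mW

32.11 mW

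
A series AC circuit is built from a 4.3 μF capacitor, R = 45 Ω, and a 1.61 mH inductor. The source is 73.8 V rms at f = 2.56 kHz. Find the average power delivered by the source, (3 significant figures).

ω = 2πf = 16080 rad/s
X_L = ωL = 25.9 Ω
X_C = 1/(ωC) = 14.5 Ω
Net reactance X = X_L − X_C = 11.4 Ω
Z = 45.0 + j11.4 Ω
|Z| = √(45.0² + 11.4²) = 46.4 Ω
∠Z = arctan(11.4/45.0) = 14.3°
I = V/|Z| = 1.59 A
P = VI cos φ = 73.8 × 1.59 × cos(14.3°) = 114 W

114 W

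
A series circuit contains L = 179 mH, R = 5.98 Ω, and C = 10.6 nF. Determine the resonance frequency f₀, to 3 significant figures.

3.65 kHz

ω₀ = 1/√(LC) = 1/√(0.179 × 1.06e-08) = 22960 rad/s
f₀ = ω₀/(2π) = 3.65 kHz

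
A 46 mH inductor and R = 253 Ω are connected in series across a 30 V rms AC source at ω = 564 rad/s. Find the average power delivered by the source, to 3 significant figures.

3.52 W

X_L = ωL = 25.9 Ω
Z = 253 + j25.9 Ω
|Z| = √(253² + 25.9²) = 254 Ω
∠Z = arctan(25.9/253) = 5.85°
I = V/|Z| = 118 mA
P = VI cos φ = 30 × 0.118 × cos(5.85°) = 3.52 W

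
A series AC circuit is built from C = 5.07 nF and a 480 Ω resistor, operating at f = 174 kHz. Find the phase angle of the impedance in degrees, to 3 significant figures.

-20.6°

ω = 2πf = 1.093e+06 rad/s
X_C = 1/(ωC) = 180 Ω
Z = 480 − j180 Ω
|Z| = √(480² + 180²) = 513 Ω
∠Z = arctan(-180/480) = -20.6°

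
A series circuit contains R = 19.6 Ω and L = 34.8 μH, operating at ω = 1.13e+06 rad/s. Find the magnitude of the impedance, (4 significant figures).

X_L = ωL = 39.32 Ω
Z = 19.60 + j39.32 Ω
|Z| = √(19.60² + 39.32²) = 43.94 Ω

43.94 Ω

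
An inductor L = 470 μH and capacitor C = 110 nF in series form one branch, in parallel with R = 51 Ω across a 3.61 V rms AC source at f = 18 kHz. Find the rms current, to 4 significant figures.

ω = 2πf = 113100 rad/s
X_L = ωL = 53.16 Ω
X_C = 1/(ωC) = 80.38 Ω
Branch 1: Z₁ = R = 51.00 Ω
Branch 2 (series LC): Z₂ = j(X_L − X_C) = −j27.23 Ω
Parallel: Z = Z₁Z₂/(Z₁+Z₂), |Z| = 24.02 Ω, ∠Z = -61.91°
I = V/|Z| = 3.61/24.02 = 150.3 mA

150.3 mA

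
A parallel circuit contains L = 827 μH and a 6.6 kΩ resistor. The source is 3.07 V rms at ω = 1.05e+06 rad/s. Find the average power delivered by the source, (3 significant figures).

X_L = ωL = 868 Ω
Parallel: admittances add. Y = 1/R + 1/(jωL)
Y = (0.000152 − j0.00115) S
|Y| = 0.00116 S → |Z| = 1/|Y| = 861 Ω, ∠Z = −∠Y = 82.5°
I = V/|Z| = 3.57 mA
P = VI cos φ = 3.07 × 0.00357 × cos(82.5°) = 1.43 mW

1.43 mW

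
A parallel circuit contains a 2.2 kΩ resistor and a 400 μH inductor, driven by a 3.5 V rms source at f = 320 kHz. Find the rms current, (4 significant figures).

4.634 mA

ω = 2πf = 2.011e+06 rad/s
X_L = ωL = 804.2 Ω
Parallel: admittances add. Y = 1/R + 1/(jωL)
Y = (0.0004545 − j0.001243) S
|Y| = 0.001324 S → |Z| = 1/|Y| = 755.4 Ω, ∠Z = −∠Y = 69.92°
I = V/|Z| = 3.5/755.4 = 4.634 mA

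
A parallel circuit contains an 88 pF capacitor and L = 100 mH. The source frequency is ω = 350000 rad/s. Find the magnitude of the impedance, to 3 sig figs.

X_L = ωL = 35000 Ω
X_C = 1/(ωC) = 32500 Ω
Parallel: admittances add. Y = 1/(jωL) + jωC
Y = (0 + j2.23e-06) S
|Y| = 2.23e-06 S → |Z| = 1/|Y| = 449000 Ω, ∠Z = −∠Y = -90.0°

449000 Ω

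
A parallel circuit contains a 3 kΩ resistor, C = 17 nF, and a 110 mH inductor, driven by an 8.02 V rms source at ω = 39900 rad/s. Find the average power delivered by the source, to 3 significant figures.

X_L = ωL = 4390 Ω
X_C = 1/(ωC) = 1470 Ω
Parallel: admittances add. Y = 1/R + 1/(jωL) + jωC
Y = (0.000333 + j0.000450) S
|Y| = 0.000560 S → |Z| = 1/|Y| = 1780 Ω, ∠Z = −∠Y = -53.5°
I = V/|Z| = 4.49 mA
P = VI cos φ = 8.02 × 0.00449 × cos(-53.5°) = 21.4 mW

21.4 mW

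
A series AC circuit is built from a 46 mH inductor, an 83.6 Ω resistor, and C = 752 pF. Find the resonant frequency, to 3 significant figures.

ω₀ = 1/√(LC) = 1/√(0.046 × 7.52e-10) = 170000 rad/s
f₀ = ω₀/(2π) = 27.1 kHz

27.1 kHz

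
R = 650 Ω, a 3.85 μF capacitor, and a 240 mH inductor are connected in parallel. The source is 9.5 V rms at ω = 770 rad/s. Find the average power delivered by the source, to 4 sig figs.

X_L = ωL = 184.8 Ω
X_C = 1/(ωC) = 337.3 Ω
Parallel: admittances add. Y = 1/R + 1/(jωL) + jωC
Y = (0.001538 − j0.002447) S
|Y| = 0.002890 S → |Z| = 1/|Y| = 346.0 Ω, ∠Z = −∠Y = 57.84°
I = V/|Z| = 27.46 mA
P = VI cos φ = 9.5 × 0.02746 × cos(57.84°) = 138.8 mW

138.8 mW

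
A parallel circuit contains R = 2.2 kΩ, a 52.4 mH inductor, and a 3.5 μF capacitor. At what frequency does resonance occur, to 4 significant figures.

ω₀ = 1/√(LC) = 1/√(0.0524 × 3.5e-06) = 2335 rad/s
f₀ = ω₀/(2π) = 371.6 Hz

371.6 Hz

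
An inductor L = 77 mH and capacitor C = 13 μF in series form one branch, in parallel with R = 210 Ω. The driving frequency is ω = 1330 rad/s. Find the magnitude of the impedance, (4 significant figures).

X_L = ωL = 102.4 Ω
X_C = 1/(ωC) = 57.84 Ω
Branch 1: Z₁ = R = 210.0 Ω
Branch 2 (series LC): Z₂ = j(X_L − X_C) = j44.57 Ω
Parallel: Z = Z₁Z₂/(Z₁+Z₂), |Z| = 43.60 Ω, ∠Z = 78.02°

43.60 Ω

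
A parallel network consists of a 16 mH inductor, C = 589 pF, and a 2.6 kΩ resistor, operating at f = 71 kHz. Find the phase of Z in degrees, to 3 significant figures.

-17.7°

ω = 2πf = 446100 rad/s
X_L = ωL = 7140 Ω
X_C = 1/(ωC) = 3810 Ω
Parallel: admittances add. Y = 1/R + 1/(jωL) + jωC
Y = (0.000385 + j0.000123) S
|Y| = 0.000404 S → |Z| = 1/|Y| = 2480 Ω, ∠Z = −∠Y = -17.7°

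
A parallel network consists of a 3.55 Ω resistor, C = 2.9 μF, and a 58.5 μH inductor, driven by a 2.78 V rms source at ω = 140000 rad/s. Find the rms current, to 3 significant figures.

X_L = ωL = 8.19 Ω
X_C = 1/(ωC) = 2.46 Ω
Parallel: admittances add. Y = 1/R + 1/(jωL) + jωC
Y = (0.282 + j0.284) S
|Y| = 0.400 S → |Z| = 1/|Y| = 2.50 Ω, ∠Z = −∠Y = -45.2°
I = V/|Z| = 2.78/2.50 = 1.11 A

1.11 A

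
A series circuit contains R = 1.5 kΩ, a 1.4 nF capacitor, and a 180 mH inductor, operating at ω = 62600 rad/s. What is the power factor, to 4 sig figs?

X_L = ωL = 11270 Ω
X_C = 1/(ωC) = 11410 Ω
Net reactance X = X_L − X_C = -142.3 Ω
Z = 1500 − j142.3 Ω
|Z| = √(1500² + 142.3²) = 1507 Ω
∠Z = arctan(-142.3/1500) = -5.420°
cos φ = cos(-5.420°) = 0.9955

0.9955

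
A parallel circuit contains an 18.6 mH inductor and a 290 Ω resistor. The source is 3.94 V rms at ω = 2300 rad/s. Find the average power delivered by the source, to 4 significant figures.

53.53 mW

X_L = ωL = 42.78 Ω
Parallel: admittances add. Y = 1/R + 1/(jωL)
Y = (0.003448 − j0.02338) S
|Y| = 0.02363 S → |Z| = 1/|Y| = 42.32 Ω, ∠Z = −∠Y = 81.61°
I = V/|Z| = 93.10 mA
P = VI cos φ = 3.94 × 0.09310 × cos(81.61°) = 53.53 mW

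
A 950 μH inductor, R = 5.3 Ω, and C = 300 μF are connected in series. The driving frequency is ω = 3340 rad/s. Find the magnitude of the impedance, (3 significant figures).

X_L = ωL = 3.17 Ω
X_C = 1/(ωC) = 0.998 Ω
Net reactance X = X_L − X_C = 2.17 Ω
Z = 5.30 + j2.17 Ω
|Z| = √(5.30² + 2.17²) = 5.73 Ω

5.73 Ω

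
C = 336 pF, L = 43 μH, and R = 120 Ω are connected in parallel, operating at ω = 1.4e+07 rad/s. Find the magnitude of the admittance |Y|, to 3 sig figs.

X_L = ωL = 602 Ω
X_C = 1/(ωC) = 213 Ω
Parallel: admittances add. Y = 1/R + 1/(jωL) + jωC
Y = (0.00833 + j0.00304) S
|Y| = 0.00887 S → |Z| = 1/|Y| = 113 Ω, ∠Z = −∠Y = -20.1°

8.87 mS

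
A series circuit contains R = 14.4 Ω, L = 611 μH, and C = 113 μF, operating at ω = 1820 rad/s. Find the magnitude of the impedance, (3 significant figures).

14.9 Ω

X_L = ωL = 1.11 Ω
X_C = 1/(ωC) = 4.86 Ω
Net reactance X = X_L − X_C = -3.75 Ω
Z = 14.4 − j3.75 Ω
|Z| = √(14.4² + 3.75²) = 14.9 Ω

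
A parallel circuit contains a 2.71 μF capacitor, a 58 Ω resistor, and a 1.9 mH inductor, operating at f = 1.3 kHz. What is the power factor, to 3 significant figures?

ω = 2πf = 8168 rad/s
X_L = ωL = 15.5 Ω
X_C = 1/(ωC) = 45.2 Ω
Parallel: admittances add. Y = 1/R + 1/(jωL) + jωC
Y = (0.0172 − j0.0423) S
|Y| = 0.0457 S → |Z| = 1/|Y| = 21.9 Ω, ∠Z = −∠Y = 67.8°
cos φ = cos(67.8°) = 0.377

0.377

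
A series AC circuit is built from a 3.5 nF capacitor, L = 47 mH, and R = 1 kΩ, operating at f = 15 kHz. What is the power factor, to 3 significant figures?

0.582

ω = 2πf = 94250 rad/s
X_L = ωL = 4430 Ω
X_C = 1/(ωC) = 3030 Ω
Net reactance X = X_L − X_C = 1400 Ω
Z = 1000 + j1400 Ω
|Z| = √(1000² + 1400²) = 1720 Ω
∠Z = arctan(1400/1000) = 54.4°
cos φ = cos(54.4°) = 0.582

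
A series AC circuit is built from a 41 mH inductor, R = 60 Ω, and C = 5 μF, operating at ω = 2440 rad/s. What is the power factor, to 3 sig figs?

X_L = ωL = 100 Ω
X_C = 1/(ωC) = 82.0 Ω
Net reactance X = X_L − X_C = 18.1 Ω
Z = 60.0 + j18.1 Ω
|Z| = √(60.0² + 18.1²) = 62.7 Ω
∠Z = arctan(18.1/60.0) = 16.8°
cos φ = cos(16.8°) = 0.958

0.958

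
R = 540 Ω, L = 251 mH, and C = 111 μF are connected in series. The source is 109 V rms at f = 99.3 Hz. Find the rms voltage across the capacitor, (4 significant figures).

2.819 V

ω = 2πf = 623.9 rad/s
X_L = ωL = 156.6 Ω
X_C = 1/(ωC) = 14.44 Ω
Net reactance X = X_L − X_C = 142.2 Ω
Z = 540.0 + j142.2 Ω
|Z| = √(540.0² + 142.2²) = 558.4 Ω
I = V/|Z| = 195.2 mA
V_C = I·|Z_C| = 0.1952 × 14.44 = 2.819 V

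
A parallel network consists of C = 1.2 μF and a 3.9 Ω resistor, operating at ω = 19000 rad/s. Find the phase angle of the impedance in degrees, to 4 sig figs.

X_C = 1/(ωC) = 43.86 Ω
Parallel: admittances add. Y = 1/R + jωC
Y = (0.2564 + j0.02280) S
|Y| = 0.2574 S → |Z| = 1/|Y| = 3.885 Ω, ∠Z = −∠Y = -5.081°

-5.081°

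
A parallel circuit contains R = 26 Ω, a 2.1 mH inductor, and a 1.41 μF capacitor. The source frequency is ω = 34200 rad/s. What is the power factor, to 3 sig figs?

0.746

X_L = ωL = 71.8 Ω
X_C = 1/(ωC) = 20.7 Ω
Parallel: admittances add. Y = 1/R + 1/(jωL) + jωC
Y = (0.0385 + j0.0343) S
|Y| = 0.0515 S → |Z| = 1/|Y| = 19.4 Ω, ∠Z = −∠Y = -41.7°
cos φ = cos(-41.7°) = 0.746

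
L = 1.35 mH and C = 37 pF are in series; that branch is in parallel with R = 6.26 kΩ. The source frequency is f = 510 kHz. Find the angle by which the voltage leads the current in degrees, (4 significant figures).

ω = 2πf = 3.204e+06 rad/s
X_L = ωL = 4326 Ω
X_C = 1/(ωC) = 8434 Ω
Branch 1: Z₁ = R = 6260 Ω
Branch 2 (series LC): Z₂ = j(X_L − X_C) = −j4108 Ω
Parallel: Z = Z₁Z₂/(Z₁+Z₂), |Z| = 3435 Ω, ∠Z = -56.72°

-56.72°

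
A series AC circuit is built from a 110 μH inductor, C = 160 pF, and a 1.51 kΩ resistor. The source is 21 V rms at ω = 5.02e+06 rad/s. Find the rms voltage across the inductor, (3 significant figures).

6.98 V

X_L = ωL = 552 Ω
X_C = 1/(ωC) = 1250 Ω
Net reactance X = X_L − X_C = -693 Ω
Z = 1510 − j693 Ω
|Z| = √(1510² + 693²) = 1660 Ω
I = V/|Z| = 12.6 mA
V_L = I·|Z_L| = 0.0126 × 552 = 6.98 V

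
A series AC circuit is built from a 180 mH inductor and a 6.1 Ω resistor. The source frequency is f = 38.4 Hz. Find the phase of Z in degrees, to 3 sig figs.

82.0°

ω = 2πf = 241.3 rad/s
X_L = ωL = 43.4 Ω
Z = 6.10 + j43.4 Ω
|Z| = √(6.10² + 43.4²) = 43.9 Ω
∠Z = arctan(43.4/6.10) = 82.0°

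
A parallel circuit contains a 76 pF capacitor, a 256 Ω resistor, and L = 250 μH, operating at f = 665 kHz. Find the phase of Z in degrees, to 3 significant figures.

ω = 2πf = 4.178e+06 rad/s
X_L = ωL = 1040 Ω
X_C = 1/(ωC) = 3150 Ω
Parallel: admittances add. Y = 1/R + 1/(jωL) + jωC
Y = (0.00391 − j0.000640) S
|Y| = 0.00396 S → |Z| = 1/|Y| = 253 Ω, ∠Z = −∠Y = 9.30°

9.30°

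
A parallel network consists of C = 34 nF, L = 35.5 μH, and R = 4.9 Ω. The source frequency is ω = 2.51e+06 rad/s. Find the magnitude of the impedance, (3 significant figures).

X_L = ωL = 89.1 Ω
X_C = 1/(ωC) = 11.7 Ω
Parallel: admittances add. Y = 1/R + 1/(jωL) + jωC
Y = (0.204 + j0.0741) S
|Y| = 0.217 S → |Z| = 1/|Y| = 4.61 Ω, ∠Z = −∠Y = -20.0°

4.61 Ω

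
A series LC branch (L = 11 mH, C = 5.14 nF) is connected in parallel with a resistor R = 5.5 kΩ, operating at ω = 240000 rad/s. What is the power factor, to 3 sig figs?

0.316

X_L = ωL = 2640 Ω
X_C = 1/(ωC) = 811 Ω
Branch 1: Z₁ = R = 5500 Ω
Branch 2 (series LC): Z₂ = j(X_L − X_C) = j1830 Ω
Parallel: Z = Z₁Z₂/(Z₁+Z₂), |Z| = 1740 Ω, ∠Z = 71.6°
cos φ = cos(71.6°) = 0.316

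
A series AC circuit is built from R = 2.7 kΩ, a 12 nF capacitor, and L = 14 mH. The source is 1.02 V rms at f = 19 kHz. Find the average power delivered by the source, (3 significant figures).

ω = 2πf = 119400 rad/s
X_L = ωL = 1670 Ω
X_C = 1/(ωC) = 698 Ω
Net reactance X = X_L − X_C = 973 Ω
Z = 2700 + j973 Ω
|Z| = √(2700² + 973²) = 2870 Ω
∠Z = arctan(973/2700) = 19.8°
I = V/|Z| = 355 μA
P = VI cos φ = 1.02 × 0.000355 × cos(19.8°) = 341 μW

341 μW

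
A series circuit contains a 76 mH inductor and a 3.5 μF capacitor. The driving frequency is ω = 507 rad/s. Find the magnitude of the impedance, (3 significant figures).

X_L = ωL = 38.5 Ω
X_C = 1/(ωC) = 564 Ω
Net reactance X = X_L − X_C = -525 Ω
Z = − j525 Ω
|Z| = √(0² + 525²) = 525 Ω

525 Ω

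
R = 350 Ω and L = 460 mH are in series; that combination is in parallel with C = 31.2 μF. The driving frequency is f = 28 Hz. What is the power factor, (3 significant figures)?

ω = 2πf = 175.9 rad/s
X_L = ωL = 80.9 Ω
X_C = 1/(ωC) = 182 Ω
Branch 1 (R+jX_L): Z₁ = 350 + j80.9 Ω, |Z₁| = 359 Ω
Branch 2 (−jX_C): Z₂ = −j182 Ω
Parallel: Z = Z₁Z₂/(Z₁+Z₂), |Z| = 180 Ω, ∠Z = -60.8°
cos φ = cos(-60.8°) = 0.487

0.487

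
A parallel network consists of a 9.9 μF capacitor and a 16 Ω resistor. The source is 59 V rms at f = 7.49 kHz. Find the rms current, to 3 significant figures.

27.7 A

ω = 2πf = 47060 rad/s
X_C = 1/(ωC) = 2.15 Ω
Parallel: admittances add. Y = 1/R + jωC
Y = (0.0625 + j0.466) S
|Y| = 0.470 S → |Z| = 1/|Y| = 2.13 Ω, ∠Z = −∠Y = -82.4°
I = V/|Z| = 59/2.13 = 27.7 A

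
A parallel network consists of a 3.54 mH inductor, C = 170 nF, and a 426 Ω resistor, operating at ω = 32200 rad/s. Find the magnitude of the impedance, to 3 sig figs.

X_L = ωL = 114 Ω
X_C = 1/(ωC) = 183 Ω
Parallel: admittances add. Y = 1/R + 1/(jωL) + jωC
Y = (0.00235 − j0.00330) S
|Y| = 0.00405 S → |Z| = 1/|Y| = 247 Ω, ∠Z = −∠Y = 54.6°

247 Ω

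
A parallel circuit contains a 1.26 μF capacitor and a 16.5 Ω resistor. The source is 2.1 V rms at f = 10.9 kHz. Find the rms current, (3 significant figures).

221 mA

ω = 2πf = 68490 rad/s
X_C = 1/(ωC) = 11.6 Ω
Parallel: admittances add. Y = 1/R + jωC
Y = (0.0606 + j0.0863) S
|Y| = 0.105 S → |Z| = 1/|Y| = 9.48 Ω, ∠Z = −∠Y = -54.9°
I = V/|Z| = 2.1/9.48 = 221 mA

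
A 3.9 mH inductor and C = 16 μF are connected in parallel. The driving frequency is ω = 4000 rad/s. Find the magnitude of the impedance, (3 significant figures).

X_L = ωL = 15.6 Ω
X_C = 1/(ωC) = 15.6 Ω
Parallel: admittances add. Y = 1/(jωL) + jωC
Y = (0 − j0.000103) S
|Y| = 0.000103 S → |Z| = 1/|Y| = 9750 Ω, ∠Z = −∠Y = 90.0°

9750 Ω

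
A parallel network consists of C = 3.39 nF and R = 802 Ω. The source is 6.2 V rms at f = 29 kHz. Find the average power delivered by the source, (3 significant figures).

47.9 mW

ω = 2πf = 182200 rad/s
X_C = 1/(ωC) = 1620 Ω
Parallel: admittances add. Y = 1/R + jωC
Y = (0.00125 + j0.000618) S
|Y| = 0.00139 S → |Z| = 1/|Y| = 719 Ω, ∠Z = −∠Y = -26.4°
I = V/|Z| = 8.63 mA
P = VI cos φ = 6.2 × 0.00863 × cos(-26.4°) = 47.9 mW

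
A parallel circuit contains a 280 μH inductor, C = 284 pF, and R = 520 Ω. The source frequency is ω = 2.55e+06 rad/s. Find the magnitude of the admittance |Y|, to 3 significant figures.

X_L = ωL = 714 Ω
X_C = 1/(ωC) = 1380 Ω
Parallel: admittances add. Y = 1/R + 1/(jωL) + jωC
Y = (0.00192 − j0.000676) S
|Y| = 0.00204 S → |Z| = 1/|Y| = 491 Ω, ∠Z = −∠Y = 19.4°

2.04 mS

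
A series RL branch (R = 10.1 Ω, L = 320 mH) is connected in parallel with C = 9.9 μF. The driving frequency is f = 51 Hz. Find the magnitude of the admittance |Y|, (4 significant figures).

ω = 2πf = 320.4 rad/s
X_L = ωL = 102.5 Ω
X_C = 1/(ωC) = 315.2 Ω
Branch 1 (R+jX_L): Z₁ = 10.10 + j102.5 Ω, |Z₁| = 103.0 Ω
Branch 2 (−jX_C): Z₂ = −j315.2 Ω
Parallel: Z = Z₁Z₂/(Z₁+Z₂), |Z| = 152.5 Ω, ∠Z = 81.66°
|Y| = 1/|Z| = 6.555 mS

6.555 mS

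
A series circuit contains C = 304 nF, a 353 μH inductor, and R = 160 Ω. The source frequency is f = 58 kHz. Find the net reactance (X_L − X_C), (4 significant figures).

119.6 Ω

ω = 2πf = 364400 rad/s
X_L = ωL = 128.6 Ω
X_C = 1/(ωC) = 9.026 Ω
X = 128.6 − 9.026 = 119.6 Ω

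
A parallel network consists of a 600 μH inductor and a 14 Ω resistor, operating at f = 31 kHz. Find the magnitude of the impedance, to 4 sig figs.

13.90 Ω

ω = 2πf = 194800 rad/s
X_L = ωL = 116.9 Ω
Parallel: admittances add. Y = 1/R + 1/(jωL)
Y = (0.07143 − j0.008557) S
|Y| = 0.07194 S → |Z| = 1/|Y| = 13.90 Ω, ∠Z = −∠Y = 6.831°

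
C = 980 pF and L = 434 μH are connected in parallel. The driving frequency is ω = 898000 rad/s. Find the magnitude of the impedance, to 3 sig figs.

593 Ω

X_L = ωL = 390 Ω
X_C = 1/(ωC) = 1140 Ω
Parallel: admittances add. Y = 1/(jωL) + jωC
Y = (0 − j0.00169) S
|Y| = 0.00169 S → |Z| = 1/|Y| = 593 Ω, ∠Z = −∠Y = 90.0°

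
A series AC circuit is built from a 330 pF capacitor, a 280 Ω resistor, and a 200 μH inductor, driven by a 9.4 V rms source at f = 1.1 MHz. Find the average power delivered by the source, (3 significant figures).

ω = 2πf = 6.912e+06 rad/s
X_L = ωL = 1380 Ω
X_C = 1/(ωC) = 438 Ω
Net reactance X = X_L − X_C = 944 Ω
Z = 280 + j944 Ω
|Z| = √(280² + 944²) = 985 Ω
∠Z = arctan(944/280) = 73.5°
I = V/|Z| = 9.55 mA
P = VI cos φ = 9.4 × 0.00955 × cos(73.5°) = 25.5 mW

25.5 mW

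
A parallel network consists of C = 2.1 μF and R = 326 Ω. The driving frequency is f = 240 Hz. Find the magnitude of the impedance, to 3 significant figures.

227 Ω

ω = 2πf = 1508 rad/s
X_C = 1/(ωC) = 316 Ω
Parallel: admittances add. Y = 1/R + jωC
Y = (0.00307 + j0.00317) S
|Y| = 0.00441 S → |Z| = 1/|Y| = 227 Ω, ∠Z = −∠Y = -45.9°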